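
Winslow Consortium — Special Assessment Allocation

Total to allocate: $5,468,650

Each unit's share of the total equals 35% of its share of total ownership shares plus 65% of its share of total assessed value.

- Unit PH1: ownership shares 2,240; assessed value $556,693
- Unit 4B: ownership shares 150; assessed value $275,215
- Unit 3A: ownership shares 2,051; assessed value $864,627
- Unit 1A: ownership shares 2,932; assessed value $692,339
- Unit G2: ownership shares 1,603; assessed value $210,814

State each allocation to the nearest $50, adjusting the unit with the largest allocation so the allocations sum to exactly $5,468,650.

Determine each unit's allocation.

Unit PH1: $1,238,850; Unit 4B: $408,300; Unit 3A: $1,619,600; Unit 1A: $1,571,850; Unit G2: $630,050

Ownership shares total 8,976; assessed value total 2,599,688.
Blended shares (35% ownership shares + 65% assessed value): Unit PH1 0.2265; Unit 4B 0.0747; Unit 3A 0.2962; Unit 1A 0.2874; Unit G2 0.1152.
Proportional shares: Unit PH1 1,238,835.06; Unit 4B 408,294.54; Unit 3A 1,619,579.35; Unit 1A 1,571,868.38; Unit G2 630,072.67.
Rounded to nearest $50: Unit PH1 $1,238,850; Unit 4B $408,300; Unit 3A $1,619,600; Unit 1A $1,571,850; Unit G2 $630,050. Sum = $5,468,650.
No rounding difference to absorb.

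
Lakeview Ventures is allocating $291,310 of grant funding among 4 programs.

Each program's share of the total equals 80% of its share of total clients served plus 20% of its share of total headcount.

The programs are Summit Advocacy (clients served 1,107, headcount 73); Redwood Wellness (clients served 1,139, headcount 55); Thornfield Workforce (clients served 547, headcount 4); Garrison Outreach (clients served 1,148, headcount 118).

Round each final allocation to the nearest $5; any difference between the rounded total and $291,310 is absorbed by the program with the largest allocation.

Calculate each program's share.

Clients served total 3,941; headcount total 250.
Combined weights (80% clients served + 20% headcount): Summit Advocacy 0.2831; Redwood Wellness 0.2752; Thornfield Workforce 0.1142; Garrison Outreach 0.3274.
Unrounded shares: Summit Advocacy 82,474.10; Redwood Wellness 80,171.53; Thornfield Workforce 33,278.62; Garrison Outreach 95,385.76.
After rounding ($5): Summit Advocacy $82,475; Redwood Wellness $80,170; Thornfield Workforce $33,280; Garrison Outreach $95,385. Sum = $291,310.
Sum already equals the total — no adjustment.

Summit Advocacy: $82,475; Redwood Wellness: $80,170; Thornfield Workforce: $33,280; Garrison Outreach: $95,385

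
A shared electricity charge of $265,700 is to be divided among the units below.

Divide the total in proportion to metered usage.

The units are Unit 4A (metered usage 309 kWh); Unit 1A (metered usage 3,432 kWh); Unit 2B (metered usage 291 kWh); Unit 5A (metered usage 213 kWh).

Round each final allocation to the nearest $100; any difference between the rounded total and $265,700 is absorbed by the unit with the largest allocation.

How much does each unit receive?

Unit 4A: $19,300 · Unit 1A: $214,900 · Unit 2B: $18,200 · Unit 5A: $13,300

Total metered usage = 4,245.
Proportional shares: Unit 4A 309/4,245 × $265,700 = 19,340.71; Unit 1A 3,432/4,245 × $265,700 = 214,813.29; Unit 2B 291/4,245 × $265,700 = 18,214.06; Unit 5A 213/4,245 × $265,700 = 13,331.94.
After rounding ($100): Unit 4A $19,300; Unit 1A $214,800; Unit 2B $18,200; Unit 5A $13,300. Sum = $265,600.
Difference $265,700 − $265,600 = +$100 applied to largest allocation (Unit 1A): Unit 1A becomes $214,900.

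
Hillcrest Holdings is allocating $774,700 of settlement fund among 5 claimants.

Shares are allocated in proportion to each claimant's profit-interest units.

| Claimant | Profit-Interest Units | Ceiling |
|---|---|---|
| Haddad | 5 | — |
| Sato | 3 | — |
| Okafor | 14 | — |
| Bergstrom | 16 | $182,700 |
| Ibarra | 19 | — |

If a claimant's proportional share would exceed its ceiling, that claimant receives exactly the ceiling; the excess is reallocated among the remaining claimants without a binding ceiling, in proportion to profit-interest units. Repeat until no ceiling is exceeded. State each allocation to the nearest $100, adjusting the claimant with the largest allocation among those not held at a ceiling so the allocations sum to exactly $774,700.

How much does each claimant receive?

Combined profit-interest units = 57.
Pro-rata shares before constraints: Haddad 67,956.14; Sato 40,773.68; Okafor 190,277.19; Bergstrom 217,459.65; Ibarra 258,233.33.
Held at cap: Bergstrom ($182,700); remaining pool $592,000 reallocated over remaining profit-interest units 41.
Remaining shares: Haddad 72,195.12 → $72,200; Sato 43,317.07 → $43,300; Okafor 202,146.34 → $202,100; Ibarra 274,341.46 → $274,300.
Rounding difference +$100 applied to Ibarra → $274,400.

Haddad: $72,200 | Sato: $43,300 | Okafor: $202,100 | Bergstrom: $182,700 | Ibarra: $274,400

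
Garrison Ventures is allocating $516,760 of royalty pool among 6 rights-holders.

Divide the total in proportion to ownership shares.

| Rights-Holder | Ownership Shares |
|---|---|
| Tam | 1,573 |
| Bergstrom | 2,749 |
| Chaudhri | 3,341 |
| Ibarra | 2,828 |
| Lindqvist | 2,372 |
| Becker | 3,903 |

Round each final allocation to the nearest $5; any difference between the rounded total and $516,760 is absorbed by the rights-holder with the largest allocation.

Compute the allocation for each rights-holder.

Tam: $48,485; Bergstrom: $84,730; Chaudhri: $102,975; Ibarra: $87,165; Lindqvist: $73,110; Becker: $120,295

Combined ownership shares = 16,766.
Unrounded shares: Tam 1,573/16,766 × $516,760 = 48,482.85; Bergstrom 2,749/16,766 × $516,760 = 84,729.41; Chaudhri 3,341/16,766 × $516,760 = 102,975.97; Ibarra 2,828/16,766 × $516,760 = 87,164.34; Lindqvist 2,372/16,766 × $516,760 = 73,109.55; Becker 3,903/16,766 × $516,760 = 120,297.88.
Rounded to nearest $5: Tam $48,485; Bergstrom $84,730; Chaudhri $102,975; Ibarra $87,165; Lindqvist $73,110; Becker $120,300. Sum = $516,765.
Difference $516,760 − $516,765 = −$5 applied to largest allocation (Becker): Becker becomes $120,295.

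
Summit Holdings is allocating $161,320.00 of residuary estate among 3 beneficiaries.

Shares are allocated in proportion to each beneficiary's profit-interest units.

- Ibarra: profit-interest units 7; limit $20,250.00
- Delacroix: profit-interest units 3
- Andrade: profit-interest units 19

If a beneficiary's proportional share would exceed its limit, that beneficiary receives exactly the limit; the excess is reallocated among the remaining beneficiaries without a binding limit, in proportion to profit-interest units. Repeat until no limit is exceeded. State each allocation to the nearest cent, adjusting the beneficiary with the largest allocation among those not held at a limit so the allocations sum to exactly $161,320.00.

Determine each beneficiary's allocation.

Ibarra: $20,250.00 | Delacroix: $19,236.82 | Andrade: $121,833.18

Sum of profit-interest units: 29.
Proportional shares (ignoring caps): Ibarra 38,939.3103; Delacroix 16,688.2759; Andrade 105,692.4138.
Held at cap: Ibarra ($20,250.00); residual $141,070.00 reallocated over remaining profit-interest units 22.
Shares after redistribution: Delacroix 19,236.8182 → $19,236.82; Andrade 121,833.1818 → $121,833.18.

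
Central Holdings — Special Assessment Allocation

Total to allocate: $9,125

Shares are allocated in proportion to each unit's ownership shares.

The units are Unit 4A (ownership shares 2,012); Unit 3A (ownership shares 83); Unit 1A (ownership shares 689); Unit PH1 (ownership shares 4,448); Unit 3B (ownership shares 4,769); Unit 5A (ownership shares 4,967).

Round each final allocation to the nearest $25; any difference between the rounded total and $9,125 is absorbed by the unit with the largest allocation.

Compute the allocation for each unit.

Total ownership shares = 16,968.
Raw shares: Unit 4A 2,012/16,968 × $9,125 = 1,082.01; Unit 3A 83/16,968 × $9,125 = 44.64; Unit 1A 689/16,968 × $9,125 = 370.53; Unit PH1 4,448/16,968 × $9,125 = 2,392.03; Unit 3B 4,769/16,968 × $9,125 = 2,564.66; Unit 5A 4,967/16,968 × $9,125 = 2,671.14.
Rounded to nearest $25: Unit 4A $1,075; Unit 3A $50; Unit 1A $375; Unit PH1 $2,400; Unit 3B $2,575; Unit 5A $2,675. Sum = $9,150.
Difference $9,125 − $9,150 = −$25 applied to largest allocation (Unit 5A): Unit 5A becomes $2,650.

Unit 4A: $1,075; Unit 3A: $50; Unit 1A: $375; Unit PH1: $2,400; Unit 3B: $2,575; Unit 5A: $2,650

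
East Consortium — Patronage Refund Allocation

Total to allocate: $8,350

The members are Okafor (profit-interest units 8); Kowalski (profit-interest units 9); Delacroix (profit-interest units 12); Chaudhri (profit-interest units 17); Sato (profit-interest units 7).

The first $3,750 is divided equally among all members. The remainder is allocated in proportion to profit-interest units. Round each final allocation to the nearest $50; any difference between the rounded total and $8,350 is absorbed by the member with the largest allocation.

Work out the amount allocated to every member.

Okafor: $1,450; Kowalski: $1,550; Delacroix: $1,800; Chaudhri: $2,200; Sato: $1,350

Equal tier: $3,750 ÷ 5 = $750 apiece.
Remainder $4,600 by profit-interest units (total 53): Okafor 694.34 → $700; Kowalski 781.13 → $800; Delacroix 1,041.51 → $1,050; Chaudhri 1,475.47 → $1,500; Sato 607.55 → $600.
Rounding difference −$50 on remainder applied to Chaudhri.
Totals: Okafor $750 + $700 = $1,450; Kowalski $750 + $800 = $1,550; Delacroix $750 + $1,050 = $1,800; Chaudhri $750 + $1,450 = $2,200; Sato $750 + $600 = $1,350.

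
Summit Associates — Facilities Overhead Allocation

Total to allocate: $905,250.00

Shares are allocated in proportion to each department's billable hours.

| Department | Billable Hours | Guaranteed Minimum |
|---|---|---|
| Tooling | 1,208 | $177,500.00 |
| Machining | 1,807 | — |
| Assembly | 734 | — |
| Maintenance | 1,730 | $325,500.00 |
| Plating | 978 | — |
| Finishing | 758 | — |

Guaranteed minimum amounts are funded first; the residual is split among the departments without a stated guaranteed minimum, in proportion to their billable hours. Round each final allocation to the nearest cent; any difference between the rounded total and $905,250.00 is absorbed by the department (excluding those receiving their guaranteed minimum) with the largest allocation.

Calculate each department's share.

Tooling: $177,500.00; Machining: $169,947.57; Assembly: $69,032.38; Maintenance: $325,500.00; Plating: $91,980.48; Finishing: $71,289.57

Minimums first: Tooling $177,500.00; Maintenance $325,500.00. Balance $402,250.00.
Balance split over remaining billable hours 4,277: Machining 169,947.5684 → $169,947.57; Assembly 69,032.3825 → $69,032.38; Plating 91,980.4770 → $91,980.48; Finishing 71,289.5721 → $71,289.57.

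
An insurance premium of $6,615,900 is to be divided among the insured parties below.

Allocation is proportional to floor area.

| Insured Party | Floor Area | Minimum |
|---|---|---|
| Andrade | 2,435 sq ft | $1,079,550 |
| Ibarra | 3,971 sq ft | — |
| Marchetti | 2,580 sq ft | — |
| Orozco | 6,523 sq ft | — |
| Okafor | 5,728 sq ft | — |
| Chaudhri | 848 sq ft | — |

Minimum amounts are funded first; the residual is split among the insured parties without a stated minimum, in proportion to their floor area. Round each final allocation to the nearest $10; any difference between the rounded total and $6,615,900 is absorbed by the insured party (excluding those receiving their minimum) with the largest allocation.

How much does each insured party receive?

Fund the minimums — Andrade $1,079,550. Balance $5,536,350.
Balance split over remaining floor area 19,650: Ibarra 1,118,821.67 → $1,118,820; Marchetti 726,910.08 → $726,910; Orozco 1,837,842.80 → $1,837,840; Okafor 1,613,853.07 → $1,613,850; Chaudhri 238,922.38 → $238,920.
Rounding difference +$10 applied to Orozco → $1,837,850.

Andrade: $1,079,550 · Ibarra: $1,118,820 · Marchetti: $726,910 · Orozco: $1,837,850 · Okafor: $1,613,850 · Chaudhri: $238,920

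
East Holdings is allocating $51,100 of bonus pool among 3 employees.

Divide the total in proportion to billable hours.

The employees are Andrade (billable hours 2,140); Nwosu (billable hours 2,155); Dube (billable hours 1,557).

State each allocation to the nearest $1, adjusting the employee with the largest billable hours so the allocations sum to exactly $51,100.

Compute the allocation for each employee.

Andrade: $18,687 | Nwosu: $18,817 | Dube: $13,596

Combined billable hours = 2,140 + 2,155 + 1,557 = 5,852.
Unrounded shares: Andrade 18,686.60; Nwosu 18,817.58; Dube 13,595.81.
At nearest $1: Andrade $18,687; Nwosu $18,818; Dube $13,596. Sum = $51,101.
Difference $51,100 − $51,101 = −$1 applied to largest billable hours (Nwosu): Nwosu becomes $18,817.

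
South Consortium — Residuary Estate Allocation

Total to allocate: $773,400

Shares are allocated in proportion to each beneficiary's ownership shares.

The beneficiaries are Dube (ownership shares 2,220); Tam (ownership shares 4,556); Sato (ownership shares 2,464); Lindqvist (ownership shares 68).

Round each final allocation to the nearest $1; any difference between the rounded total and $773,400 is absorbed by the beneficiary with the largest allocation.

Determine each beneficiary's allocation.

Dube: $184,459 · Tam: $378,558 · Sato: $204,733 · Lindqvist: $5,650

Combined ownership shares = 9,308.
Raw shares: Dube 2,220/9,308 × $773,400 = 184,459.39; Tam 4,556/9,308 × $773,400 = 378,557.20; Sato 2,464/9,308 × $773,400 = 204,733.30; Lindqvist 68/9,308 × $773,400 = 5,650.11.
At nearest $1: Dube $184,459; Tam $378,557; Sato $204,733; Lindqvist $5,650. Sum = $773,399.
Difference $773,400 − $773,399 = +$1 applied to largest allocation (Tam): Tam becomes $378,558.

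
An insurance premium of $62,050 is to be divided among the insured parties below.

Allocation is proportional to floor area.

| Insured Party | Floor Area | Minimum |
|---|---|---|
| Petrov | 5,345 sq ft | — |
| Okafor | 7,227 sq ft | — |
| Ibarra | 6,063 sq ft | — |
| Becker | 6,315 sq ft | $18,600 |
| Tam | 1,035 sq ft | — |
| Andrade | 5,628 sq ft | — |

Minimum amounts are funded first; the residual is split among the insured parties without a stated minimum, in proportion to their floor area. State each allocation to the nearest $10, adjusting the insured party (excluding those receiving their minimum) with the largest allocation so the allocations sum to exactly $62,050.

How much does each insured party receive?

Fund the minimums — Becker $18,600. Balance $43,450.
Balance split over remaining floor area 25,298: Petrov 9,180.18 → $9,180; Okafor 12,412.57 → $12,410; Ibarra 10,413.37 → $10,410; Tam 1,777.64 → $1,780; Andrade 9,666.24 → $9,670.

Petrov: $9,180; Okafor: $12,410; Ibarra: $10,410; Becker: $18,600; Tam: $1,780; Andrade: $9,670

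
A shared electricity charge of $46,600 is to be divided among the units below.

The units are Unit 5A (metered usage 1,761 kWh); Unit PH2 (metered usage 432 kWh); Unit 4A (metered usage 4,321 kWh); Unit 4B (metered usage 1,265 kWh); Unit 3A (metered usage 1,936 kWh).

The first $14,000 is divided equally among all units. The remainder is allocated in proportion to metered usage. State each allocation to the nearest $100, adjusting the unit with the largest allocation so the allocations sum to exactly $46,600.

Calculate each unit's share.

Unit 5A: $8,700; Unit PH2: $4,200; Unit 4A: $17,400; Unit 4B: $7,000; Unit 3A: $9,300

First tranche $14,000 split equally: $2,800 each.
Remainder $32,600 by metered usage (total 9,715): Unit 5A 5,909.27 → $5,900; Unit PH2 1,449.63 → $1,400; Unit 4A 14,499.70 → $14,500; Unit 4B 4,244.88 → $4,200; Unit 3A 6,496.51 → $6,500.
Rounding difference +$100 on remainder applied to Unit 4A.
Totals: Unit 5A $2,800 + $5,900 = $8,700; Unit PH2 $2,800 + $1,400 = $4,200; Unit 4A $2,800 + $14,600 = $17,400; Unit 4B $2,800 + $4,200 = $7,000; Unit 3A $2,800 + $6,500 = $9,300.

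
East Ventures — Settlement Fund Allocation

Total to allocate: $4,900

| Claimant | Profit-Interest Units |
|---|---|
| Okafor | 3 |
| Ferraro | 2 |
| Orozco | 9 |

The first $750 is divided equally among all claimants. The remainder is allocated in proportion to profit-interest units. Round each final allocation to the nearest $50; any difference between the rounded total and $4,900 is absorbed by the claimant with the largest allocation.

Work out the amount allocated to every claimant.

$750 shared equally gives $250 per claimant.
Remainder $4,150 by profit-interest units (total 14): Okafor 889.29 → $900; Ferraro 592.86 → $600; Orozco 2,667.86 → $2,650.
Totals: Okafor $250 + $900 = $1,150; Ferraro $250 + $600 = $850; Orozco $250 + $2,650 = $2,900.

Okafor: $1,150; Ferraro: $850; Orozco: $2,900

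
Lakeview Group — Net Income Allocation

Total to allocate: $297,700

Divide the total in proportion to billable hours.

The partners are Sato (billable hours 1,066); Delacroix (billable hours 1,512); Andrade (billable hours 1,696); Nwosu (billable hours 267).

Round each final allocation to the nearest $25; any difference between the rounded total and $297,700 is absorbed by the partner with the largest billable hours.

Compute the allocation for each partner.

Billable hours total: 1,066 + 1,512 + 1,696 + 267 = 4,541.
Raw shares: Sato 69,885.09; Delacroix 99,124.07; Andrade 111,186.79; Nwosu 17,504.05.
Rounded to nearest $25: Sato $69,875; Delacroix $99,125; Andrade $111,175; Nwosu $17,500. Sum = $297,675.
Difference $297,700 − $297,675 = +$25 applied to largest billable hours (Andrade): Andrade becomes $111,200.

Sato: $69,875 · Delacroix: $99,125 · Andrade: $111,200 · Nwosu: $17,500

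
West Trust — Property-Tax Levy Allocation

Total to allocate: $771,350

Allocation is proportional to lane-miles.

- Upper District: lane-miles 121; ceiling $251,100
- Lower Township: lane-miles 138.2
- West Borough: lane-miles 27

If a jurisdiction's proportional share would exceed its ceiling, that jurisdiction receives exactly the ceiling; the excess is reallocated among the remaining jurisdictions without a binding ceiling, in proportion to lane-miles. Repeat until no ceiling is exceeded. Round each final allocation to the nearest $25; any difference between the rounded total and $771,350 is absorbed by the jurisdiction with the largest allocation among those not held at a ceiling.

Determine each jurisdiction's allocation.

Total lane-miles = 286.2.
Unconstrained shares: Upper District 326,112.33; Lower Township 372,468.80; West Borough 72,768.87.
Cap binds for Upper District ($251,100); balance $520,250 reallocated over remaining lane-miles 165.2.
Shares after redistribution: Lower Township 435,221.25 → $435,225; West Borough 85,028.75 → $85,025.

Upper District: $251,100 | Lower Township: $435,225 | West Borough: $85,025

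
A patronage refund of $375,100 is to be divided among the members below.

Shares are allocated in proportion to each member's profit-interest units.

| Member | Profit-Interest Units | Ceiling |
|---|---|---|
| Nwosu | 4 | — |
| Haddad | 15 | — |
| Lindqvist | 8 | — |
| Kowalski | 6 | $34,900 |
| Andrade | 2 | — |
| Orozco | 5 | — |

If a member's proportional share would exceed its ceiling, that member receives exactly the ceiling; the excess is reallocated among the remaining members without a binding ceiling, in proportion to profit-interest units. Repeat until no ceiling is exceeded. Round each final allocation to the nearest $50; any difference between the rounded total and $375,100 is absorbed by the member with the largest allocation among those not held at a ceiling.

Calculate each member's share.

Combined profit-interest units = 40.
Proportional shares (ignoring caps): Nwosu 37,510.00; Haddad 140,662.50; Lindqvist 75,020.00; Kowalski 56,265.00; Andrade 18,755.00; Orozco 46,887.50.
Cap binds for Kowalski ($34,900); residual $340,200 reallocated over remaining profit-interest units 34.
Remaining shares: Nwosu 40,023.53 → $40,000; Haddad 150,088.24 → $150,100; Lindqvist 80,047.06 → $80,050; Andrade 20,011.76 → $20,000; Orozco 50,029.41 → $50,050.

Nwosu: $40,000 | Haddad: $150,100 | Lindqvist: $80,050 | Kowalski: $34,900 | Andrade: $20,000 | Orozco: $50,050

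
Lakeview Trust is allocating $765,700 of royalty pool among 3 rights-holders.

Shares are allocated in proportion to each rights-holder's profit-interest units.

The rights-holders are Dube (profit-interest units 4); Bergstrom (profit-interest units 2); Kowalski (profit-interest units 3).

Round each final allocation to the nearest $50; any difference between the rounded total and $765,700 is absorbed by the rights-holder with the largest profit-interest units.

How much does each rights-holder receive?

Dube: $340,300; Bergstrom: $170,150; Kowalski: $255,250

Sum of profit-interest units: 4 + 2 + 3 = 9.
Proportional shares: Dube 340,311.11; Bergstrom 170,155.56; Kowalski 255,233.33.
After rounding ($50): Dube $340,300; Bergstrom $170,150; Kowalski $255,250. Sum = $765,700.
Sum already equals the total — no adjustment.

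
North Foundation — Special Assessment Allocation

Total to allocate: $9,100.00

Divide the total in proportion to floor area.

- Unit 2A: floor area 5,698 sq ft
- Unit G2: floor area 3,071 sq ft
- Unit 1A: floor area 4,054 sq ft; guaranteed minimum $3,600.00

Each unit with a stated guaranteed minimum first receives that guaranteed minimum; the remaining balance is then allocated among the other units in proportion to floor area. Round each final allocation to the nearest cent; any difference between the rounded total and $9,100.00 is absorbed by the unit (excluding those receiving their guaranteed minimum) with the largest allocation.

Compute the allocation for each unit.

Unit 2A: $3,573.84 | Unit G2: $1,926.16 | Unit 1A: $3,600.00

Minimums first: Unit 1A $3,600.00. Residual $5,500.00.
Residual split over remaining floor area 8,769: Unit 2A 3,573.8397 → $3,573.84; Unit G2 1,926.1603 → $1,926.16.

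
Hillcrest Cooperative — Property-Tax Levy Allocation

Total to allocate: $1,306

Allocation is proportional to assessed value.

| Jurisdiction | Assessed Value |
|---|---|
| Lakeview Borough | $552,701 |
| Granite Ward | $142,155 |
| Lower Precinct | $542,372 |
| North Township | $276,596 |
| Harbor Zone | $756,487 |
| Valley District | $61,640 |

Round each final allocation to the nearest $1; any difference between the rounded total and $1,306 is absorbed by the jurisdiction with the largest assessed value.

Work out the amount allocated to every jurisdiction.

Assessed value total: 2,331,951.
Raw shares: Lakeview Borough 552,701/2,331,951 × $1,306 = 309.54; Granite Ward 142,155/2,331,951 × $1,306 = 79.61; Lower Precinct 542,372/2,331,951 × $1,306 = 303.75; North Township 276,596/2,331,951 × $1,306 = 154.91; Harbor Zone 756,487/2,331,951 × $1,306 = 423.67; Valley District 61,640/2,331,951 × $1,306 = 34.52.
At nearest $1: Lakeview Borough $310; Granite Ward $80; Lower Precinct $304; North Township $155; Harbor Zone $424; Valley District $35. Sum = $1,308.
Difference $1,306 − $1,308 = −$2 applied to largest assessed value (Harbor Zone): Harbor Zone becomes $422.

Lakeview Borough: $310 · Granite Ward: $80 · Lower Precinct: $304 · North Township: $155 · Harbor Zone: $422 · Valley District: $35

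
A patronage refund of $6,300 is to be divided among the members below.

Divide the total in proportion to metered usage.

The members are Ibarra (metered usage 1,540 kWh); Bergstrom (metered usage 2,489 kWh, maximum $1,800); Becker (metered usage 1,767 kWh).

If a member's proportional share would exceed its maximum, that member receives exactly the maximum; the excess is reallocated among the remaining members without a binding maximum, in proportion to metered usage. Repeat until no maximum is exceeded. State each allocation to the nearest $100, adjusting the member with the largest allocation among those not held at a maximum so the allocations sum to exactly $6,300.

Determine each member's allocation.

Sum of metered usage: 5,796.
Proportional shares (ignoring caps): Ibarra 1,673.91; Bergstrom 2,705.43; Becker 1,920.65.
Held at cap: Bergstrom ($1,800); remaining pool $4,500 reallocated over remaining metered usage 3,307.
Redistributed shares: Ibarra 2,095.55 → $2,100; Becker 2,404.45 → $2,400.

Ibarra: $2,100 · Bergstrom: $1,800 · Becker: $2,400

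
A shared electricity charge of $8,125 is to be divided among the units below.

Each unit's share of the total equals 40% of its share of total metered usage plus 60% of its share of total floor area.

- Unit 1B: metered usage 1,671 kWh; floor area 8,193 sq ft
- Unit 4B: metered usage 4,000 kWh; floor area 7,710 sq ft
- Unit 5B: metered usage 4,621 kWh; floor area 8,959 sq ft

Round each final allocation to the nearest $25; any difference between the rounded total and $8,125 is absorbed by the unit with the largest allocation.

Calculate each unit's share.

Totals — metered usage 10,292, floor area 24,862.
Composite weights (40% metered usage + 60% floor area): Unit 1B 0.2627; Unit 4B 0.3415; Unit 5B 0.3958.
Raw shares: Unit 1B 2,134.17; Unit 4B 2,774.91; Unit 5B 3,215.92.
After rounding ($25): Unit 1B $2,125; Unit 4B $2,775; Unit 5B $3,225. Sum = $8,125.
Sum already equals the total — no adjustment.

Unit 1B: $2,125; Unit 4B: $2,775; Unit 5B: $3,225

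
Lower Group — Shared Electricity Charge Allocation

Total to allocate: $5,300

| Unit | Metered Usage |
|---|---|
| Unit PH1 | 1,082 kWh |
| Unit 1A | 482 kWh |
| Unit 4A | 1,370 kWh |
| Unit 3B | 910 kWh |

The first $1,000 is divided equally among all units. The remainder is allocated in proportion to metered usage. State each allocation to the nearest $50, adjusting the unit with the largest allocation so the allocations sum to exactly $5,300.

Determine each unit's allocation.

Unit PH1: $1,450 · Unit 1A: $800 · Unit 4A: $1,800 · Unit 3B: $1,250

Equal tier: $1,000 ÷ 4 = $250 apiece.
Remainder $4,300 by metered usage (total 3,844): Unit PH1 1,210.35 → $1,200; Unit 1A 539.18 → $550; Unit 4A 1,532.52 → $1,550; Unit 3B 1,017.95 → $1,000.
Totals: Unit PH1 $250 + $1,200 = $1,450; Unit 1A $250 + $550 = $800; Unit 4A $250 + $1,550 = $1,800; Unit 3B $250 + $1,000 = $1,250.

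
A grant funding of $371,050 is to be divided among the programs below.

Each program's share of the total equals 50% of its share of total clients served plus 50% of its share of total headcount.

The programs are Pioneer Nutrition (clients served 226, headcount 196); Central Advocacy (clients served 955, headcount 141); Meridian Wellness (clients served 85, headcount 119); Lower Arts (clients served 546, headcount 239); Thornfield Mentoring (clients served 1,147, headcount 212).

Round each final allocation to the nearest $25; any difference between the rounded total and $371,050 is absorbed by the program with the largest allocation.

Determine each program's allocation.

Pioneer Nutrition: $54,250; Central Advocacy: $88,725; Meridian Wellness: $29,675; Lower Arts: $83,125; Thornfield Mentoring: $115,275

Totals — clients served 2,959, headcount 907.
Composite weights (50% clients served + 50% headcount): Pioneer Nutrition 0.1462; Central Advocacy 0.2391; Meridian Wellness 0.0800; Lower Arts 0.2240; Thornfield Mentoring 0.3107.
Raw shares: Pioneer Nutrition 54,261.27; Central Advocacy 88,718.37; Meridian Wellness 29,670.58; Lower Arts 83,120.37; Thornfield Mentoring 115,279.40.
At nearest $25: Pioneer Nutrition $54,250; Central Advocacy $88,725; Meridian Wellness $29,675; Lower Arts $83,125; Thornfield Mentoring $115,275. Sum = $371,050.
Sum already equals the total — no adjustment.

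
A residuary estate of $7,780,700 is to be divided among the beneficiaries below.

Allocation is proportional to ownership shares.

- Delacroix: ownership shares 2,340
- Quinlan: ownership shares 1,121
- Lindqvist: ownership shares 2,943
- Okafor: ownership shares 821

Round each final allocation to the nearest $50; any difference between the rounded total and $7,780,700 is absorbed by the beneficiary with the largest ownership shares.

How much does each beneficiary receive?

Delacroix: $2,520,000 · Quinlan: $1,207,200 · Lindqvist: $3,169,350 · Okafor: $884,150

Sum of ownership shares: 2,340 + 1,121 + 2,943 + 821 = 7,225.
Raw shares: Delacroix 2,519,977.58; Quinlan 1,207,220.03; Lindqvist 3,169,356.42; Okafor 884,145.98.
Rounded to nearest $50: Delacroix $2,520,000; Quinlan $1,207,200; Lindqvist $3,169,350; Okafor $884,150. Sum = $7,780,700.
Rounded total matches; no reconciliation needed.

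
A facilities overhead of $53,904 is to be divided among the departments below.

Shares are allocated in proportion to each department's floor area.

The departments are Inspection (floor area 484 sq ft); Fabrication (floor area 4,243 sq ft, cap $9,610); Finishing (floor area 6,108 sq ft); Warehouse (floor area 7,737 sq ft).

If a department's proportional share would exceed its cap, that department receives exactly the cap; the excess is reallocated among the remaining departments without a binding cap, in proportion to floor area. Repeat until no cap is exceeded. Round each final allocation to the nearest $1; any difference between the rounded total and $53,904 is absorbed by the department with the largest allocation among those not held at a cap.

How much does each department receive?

Combined floor area = 18,572.
Pro-rata shares before constraints: Inspection 1,404.78; Fabrication 12,315.03; Finishing 17,728.07; Warehouse 22,456.13.
Capped: Fabrication ($9,610); residual $44,294 reallocated over remaining floor area 14,329.
Redistributed shares: Inspection 1,496.15 → $1,496; Finishing 18,881.13 → $18,881; Warehouse 23,916.72 → $23,917.

Inspection: $1,496; Fabrication: $9,610; Finishing: $18,881; Warehouse: $23,917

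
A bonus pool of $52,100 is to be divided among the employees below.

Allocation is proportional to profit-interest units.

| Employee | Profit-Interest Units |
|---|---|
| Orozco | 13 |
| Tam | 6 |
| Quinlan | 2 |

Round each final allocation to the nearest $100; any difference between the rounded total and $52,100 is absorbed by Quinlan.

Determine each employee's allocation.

Orozco: $32,300 · Tam: $14,900 · Quinlan: $4,900

Combined profit-interest units = 21.
Pro-rata amounts: Orozco 13/21 × $52,100 = 32,252.38; Tam 6/21 × $52,100 = 14,885.71; Quinlan 2/21 × $52,100 = 4,961.90.
Rounded to nearest $100: Orozco $32,300; Tam $14,900; Quinlan $5,000. Sum = $52,200.
Difference $52,100 − $52,200 = −$100 applied to Quinlan: Quinlan becomes $4,900.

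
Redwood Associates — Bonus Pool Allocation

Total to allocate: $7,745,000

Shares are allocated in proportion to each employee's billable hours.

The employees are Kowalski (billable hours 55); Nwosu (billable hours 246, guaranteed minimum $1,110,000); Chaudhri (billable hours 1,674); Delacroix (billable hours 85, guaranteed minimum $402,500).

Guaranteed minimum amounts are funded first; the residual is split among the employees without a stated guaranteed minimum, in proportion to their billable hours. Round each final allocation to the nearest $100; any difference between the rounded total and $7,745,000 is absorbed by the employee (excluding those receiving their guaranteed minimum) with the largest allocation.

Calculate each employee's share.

Guaranteed amounts: Nwosu $1,110,000; Delacroix $402,500. Remaining pool $6,232,500.
Remaining pool split over remaining billable hours 1,729: Kowalski 198,257.66 → $198,300; Chaudhri 6,034,242.34 → $6,034,200.

Kowalski: $198,300 | Nwosu: $1,110,000 | Chaudhri: $6,034,200 | Delacroix: $402,500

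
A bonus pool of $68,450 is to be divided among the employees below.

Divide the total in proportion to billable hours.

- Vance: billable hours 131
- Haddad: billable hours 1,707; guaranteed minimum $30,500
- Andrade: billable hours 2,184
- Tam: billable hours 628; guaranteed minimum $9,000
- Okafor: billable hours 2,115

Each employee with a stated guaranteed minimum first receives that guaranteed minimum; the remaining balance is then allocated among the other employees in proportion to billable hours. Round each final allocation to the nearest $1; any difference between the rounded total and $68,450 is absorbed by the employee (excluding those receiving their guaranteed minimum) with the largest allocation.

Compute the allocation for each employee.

Guaranteed amounts: Haddad $30,500; Tam $9,000. Balance $28,950.
Balance split over remaining billable hours 4,430: Vance 856.08 → $856; Andrade 14,272.42 → $14,272; Okafor 13,821.501 → $13,822.

Vance: $856 · Haddad: $30,500 · Andrade: $14,272 · Tam: $9,000 · Okafor: $13,822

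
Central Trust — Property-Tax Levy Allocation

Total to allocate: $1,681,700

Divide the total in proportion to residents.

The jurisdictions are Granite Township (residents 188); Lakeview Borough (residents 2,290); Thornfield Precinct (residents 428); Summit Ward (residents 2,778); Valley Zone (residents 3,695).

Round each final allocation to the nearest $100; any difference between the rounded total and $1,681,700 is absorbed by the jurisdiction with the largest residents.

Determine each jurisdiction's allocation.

Granite Township: $33,700; Lakeview Borough: $410,600; Thornfield Precinct: $76,700; Summit Ward: $498,100; Valley Zone: $662,600

Residents total: 9,379.
Unrounded shares: Granite Township 188/9,379 × $1,681,700 = 33,709.31; Lakeview Borough 2,290/9,379 × $1,681,700 = 410,608.06; Thornfield Precinct 428/9,379 × $1,681,700 = 76,742.47; Summit Ward 2,778/9,379 × $1,681,700 = 498,108.82; Valley Zone 3,695/9,379 × $1,681,700 = 662,531.35.
After rounding ($100): Granite Township $33,700; Lakeview Borough $410,600; Thornfield Precinct $76,700; Summit Ward $498,100; Valley Zone $662,500. Sum = $1,681,600.
Difference $1,681,700 − $1,681,600 = +$100 applied to largest residents (Valley Zone): Valley Zone becomes $662,600.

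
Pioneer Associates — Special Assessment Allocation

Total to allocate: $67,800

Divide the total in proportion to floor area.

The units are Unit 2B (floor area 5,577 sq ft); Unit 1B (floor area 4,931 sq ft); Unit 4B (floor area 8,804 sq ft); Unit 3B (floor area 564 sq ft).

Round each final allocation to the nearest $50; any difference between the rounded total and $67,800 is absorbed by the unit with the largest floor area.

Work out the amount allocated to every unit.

Unit 2B: $19,000 · Unit 1B: $16,800 · Unit 4B: $30,100 · Unit 3B: $1,900

Total floor area = 5,577 + 4,931 + 8,804 + 564 = 19,876.
Proportional shares: Unit 2B 19,023.98; Unit 1B 16,820.38; Unit 4B 30,031.76; Unit 3B 1,923.89.
After rounding ($50): Unit 2B $19,000; Unit 1B $16,800; Unit 4B $30,050; Unit 3B $1,900. Sum = $67,750.
Difference $67,800 − $67,750 = +$50 applied to largest floor area (Unit 4B): Unit 4B becomes $30,100.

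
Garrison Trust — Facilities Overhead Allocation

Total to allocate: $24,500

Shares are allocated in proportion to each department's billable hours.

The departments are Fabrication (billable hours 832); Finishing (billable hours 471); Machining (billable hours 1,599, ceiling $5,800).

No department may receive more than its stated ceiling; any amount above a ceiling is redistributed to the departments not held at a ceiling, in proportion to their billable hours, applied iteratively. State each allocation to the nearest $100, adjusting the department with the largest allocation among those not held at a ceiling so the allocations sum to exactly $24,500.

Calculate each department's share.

Fabrication: $11,900 · Finishing: $6,800 · Machining: $5,800

Billable hours total: 2,902.
Proportional shares (ignoring caps): Fabrication 7,024.12; Finishing 3,976.40; Machining 13,499.48.
Cap binds for Machining ($5,800); balance $18,700 reallocated over remaining billable hours 1,303.
Shares after redistribution: Fabrication 11,940.45 → $11,900; Finishing 6,759.55 → $6,800.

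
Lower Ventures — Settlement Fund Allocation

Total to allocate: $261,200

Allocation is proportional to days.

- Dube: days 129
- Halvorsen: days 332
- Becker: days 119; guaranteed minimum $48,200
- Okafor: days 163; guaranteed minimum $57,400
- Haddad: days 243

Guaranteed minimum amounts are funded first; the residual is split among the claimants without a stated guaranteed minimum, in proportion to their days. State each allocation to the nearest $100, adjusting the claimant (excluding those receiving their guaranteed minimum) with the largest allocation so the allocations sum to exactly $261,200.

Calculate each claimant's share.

Dube: $28,500; Halvorsen: $73,400; Becker: $48,200; Okafor: $57,400; Haddad: $53,700

Guaranteed amounts: Becker $48,200; Okafor $57,400. Residual $155,600.
Residual split over remaining days 704: Dube 28,511.93 → $28,500; Halvorsen 73,379.55 → $73,400; Haddad 53,708.52 → $53,700.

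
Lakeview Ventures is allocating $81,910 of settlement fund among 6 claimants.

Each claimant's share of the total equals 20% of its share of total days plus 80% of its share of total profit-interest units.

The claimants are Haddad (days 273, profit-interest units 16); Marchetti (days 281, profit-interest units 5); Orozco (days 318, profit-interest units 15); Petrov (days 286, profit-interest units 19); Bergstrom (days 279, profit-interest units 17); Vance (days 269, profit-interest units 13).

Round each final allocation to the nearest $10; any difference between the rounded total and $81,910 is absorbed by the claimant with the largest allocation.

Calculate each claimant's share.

Days total 1,706; profit-interest units total 85.
Composite weights (20% days + 80% profit-interest units): Haddad 0.1826; Marchetti 0.0800; Orozco 0.1785; Petrov 0.2124; Bergstrom 0.1927; Vance 0.1539.
Proportional shares: Haddad 14,956.19; Marchetti 6,552.91; Orozco 14,617.38; Petrov 17,393.77; Bergstrom 15,784.72; Vance 12,605.02.
Rounded to nearest $10: Haddad $14,960; Marchetti $6,550; Orozco $14,620; Petrov $17,390; Bergstrom $15,780; Vance $12,610. Sum = $81,910.
Sum already equals the total — no adjustment.

Haddad: $14,960; Marchetti: $6,550; Orozco: $14,620; Petrov: $17,390; Bergstrom: $15,780; Vance: $12,610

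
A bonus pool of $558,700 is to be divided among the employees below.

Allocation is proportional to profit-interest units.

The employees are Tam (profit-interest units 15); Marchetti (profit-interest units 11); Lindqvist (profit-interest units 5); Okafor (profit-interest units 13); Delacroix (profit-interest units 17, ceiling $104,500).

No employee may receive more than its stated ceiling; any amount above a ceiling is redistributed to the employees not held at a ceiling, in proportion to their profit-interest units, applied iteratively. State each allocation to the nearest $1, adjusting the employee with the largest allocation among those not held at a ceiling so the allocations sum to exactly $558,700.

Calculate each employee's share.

Total profit-interest units = 61.
Proportional shares (ignoring caps): Tam 137,385.25; Marchetti 100,749.18; Lindqvist 45,795.08; Okafor 119,067.21; Delacroix 155,703.28.
Capped: Delacroix ($104,500); remaining pool $454,200 reallocated over remaining profit-interest units 44.
Redistributed shares: Tam 154,840.91 → $154,841; Marchetti 113,550.00 → $113,550; Lindqvist 51,613.64 → $51,614; Okafor 134,195.45 → $134,195.

Tam: $154,841 · Marchetti: $113,550 · Lindqvist: $51,614 · Okafor: $134,195 · Delacroix: $104,500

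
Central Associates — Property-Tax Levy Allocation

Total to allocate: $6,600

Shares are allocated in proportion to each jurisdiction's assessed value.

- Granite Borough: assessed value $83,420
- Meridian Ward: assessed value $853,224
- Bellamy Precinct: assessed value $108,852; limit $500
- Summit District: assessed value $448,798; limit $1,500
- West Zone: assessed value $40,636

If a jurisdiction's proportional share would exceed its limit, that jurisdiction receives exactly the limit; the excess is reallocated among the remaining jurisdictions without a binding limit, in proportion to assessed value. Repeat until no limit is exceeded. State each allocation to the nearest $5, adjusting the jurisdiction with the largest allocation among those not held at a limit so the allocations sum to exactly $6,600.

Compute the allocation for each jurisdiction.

Total assessed value = 1,534,930.
Unconstrained shares: Granite Borough 358.70; Meridian Ward 3,668.75; Bellamy Precinct 468.05; Summit District 1,929.77; West Zone 174.73.
Capped: Summit District ($1,500); remaining pool $5,100 reallocated over remaining assessed value 1,086,132.
Capped: Bellamy Precinct ($500); remaining pool $4,600 reallocated over remaining assessed value 977,280.
Remaining shares: Granite Borough 392.65 → $395; Meridian Ward 4,016.08 → $4,015; West Zone 191.27 → $190.

Granite Borough: $395 · Meridian Ward: $4,015 · Bellamy Precinct: $500 · Summit District: $1,500 · West Zone: $190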